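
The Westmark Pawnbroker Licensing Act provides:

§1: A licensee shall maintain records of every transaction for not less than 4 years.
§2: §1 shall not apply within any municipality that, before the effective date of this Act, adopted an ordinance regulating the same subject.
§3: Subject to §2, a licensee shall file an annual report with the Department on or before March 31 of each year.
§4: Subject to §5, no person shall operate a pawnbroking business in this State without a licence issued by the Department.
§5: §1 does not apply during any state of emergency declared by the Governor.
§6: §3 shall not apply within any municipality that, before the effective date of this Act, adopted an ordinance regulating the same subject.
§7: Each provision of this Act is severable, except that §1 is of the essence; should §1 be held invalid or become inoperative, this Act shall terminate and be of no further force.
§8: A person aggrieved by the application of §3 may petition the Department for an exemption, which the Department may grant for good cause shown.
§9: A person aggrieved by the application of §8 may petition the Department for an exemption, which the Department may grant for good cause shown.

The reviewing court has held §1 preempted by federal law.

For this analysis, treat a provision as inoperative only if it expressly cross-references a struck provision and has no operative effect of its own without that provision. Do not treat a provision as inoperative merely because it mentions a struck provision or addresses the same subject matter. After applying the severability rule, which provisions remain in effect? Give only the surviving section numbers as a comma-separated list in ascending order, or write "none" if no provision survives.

none

§1 is struck. §2 has no operative effect of its own apart from §1 and is therefore inoperative. The only function of §5 is the emergency suspension of §1, so it cannot stand once §1 is removed. §7 makes §1 an essential term, and §1 is the provision held invalid; under §7, the entire Act is therefore void. No provision of the Act survives.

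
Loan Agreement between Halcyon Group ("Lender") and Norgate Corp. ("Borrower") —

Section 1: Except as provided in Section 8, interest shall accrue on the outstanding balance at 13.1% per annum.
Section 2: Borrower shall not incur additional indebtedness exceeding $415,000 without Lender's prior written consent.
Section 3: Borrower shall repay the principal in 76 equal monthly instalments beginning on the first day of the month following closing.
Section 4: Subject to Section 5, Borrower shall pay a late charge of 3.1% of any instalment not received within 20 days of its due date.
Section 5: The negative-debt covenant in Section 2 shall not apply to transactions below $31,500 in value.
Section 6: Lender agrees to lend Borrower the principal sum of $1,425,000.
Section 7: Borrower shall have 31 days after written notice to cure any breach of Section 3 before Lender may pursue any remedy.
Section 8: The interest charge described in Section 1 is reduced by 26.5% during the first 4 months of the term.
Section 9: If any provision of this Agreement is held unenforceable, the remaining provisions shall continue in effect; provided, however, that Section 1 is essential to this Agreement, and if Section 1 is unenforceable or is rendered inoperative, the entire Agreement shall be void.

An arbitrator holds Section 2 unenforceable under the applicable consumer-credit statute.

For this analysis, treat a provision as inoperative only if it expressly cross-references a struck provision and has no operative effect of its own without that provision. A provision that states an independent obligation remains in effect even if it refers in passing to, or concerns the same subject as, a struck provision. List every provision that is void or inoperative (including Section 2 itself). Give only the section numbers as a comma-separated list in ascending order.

Section 2 is struck. Section 5 has no operative effect of its own apart from Section 2 and is therefore inoperative. Although Section 4 refers to Section 5, its operative terms do not depend on Section 5, so it remains in effect. Section 9 makes Section 1 an essential term, but Section 1 is unaffected, so the severability proviso in Section 9 preserves the remaining provisions. Section 1, Section 3, Section 4, Section 6, Section 7, Section 8, and Section 9 remain in effect.

2, 5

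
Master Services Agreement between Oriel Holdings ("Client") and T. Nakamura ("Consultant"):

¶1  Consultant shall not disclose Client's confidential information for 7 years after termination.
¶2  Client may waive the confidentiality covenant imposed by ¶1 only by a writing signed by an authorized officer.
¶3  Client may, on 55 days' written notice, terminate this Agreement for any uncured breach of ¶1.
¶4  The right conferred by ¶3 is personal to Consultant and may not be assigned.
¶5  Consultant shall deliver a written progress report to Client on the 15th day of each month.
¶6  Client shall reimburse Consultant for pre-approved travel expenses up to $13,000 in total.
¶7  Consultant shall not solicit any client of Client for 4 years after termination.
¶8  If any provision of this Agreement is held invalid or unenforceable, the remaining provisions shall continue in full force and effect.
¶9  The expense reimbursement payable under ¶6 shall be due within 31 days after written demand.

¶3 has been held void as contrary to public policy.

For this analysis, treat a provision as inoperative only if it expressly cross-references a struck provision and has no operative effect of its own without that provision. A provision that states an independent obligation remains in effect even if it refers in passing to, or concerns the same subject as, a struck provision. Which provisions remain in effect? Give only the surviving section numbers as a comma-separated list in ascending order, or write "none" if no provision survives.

¶3 is struck. ¶4 operates only by reference to ¶3, so it falls with ¶3. ¶8 is a severability clause and preserves every provision that can still be given independent effect. That leaves ¶1, ¶2, ¶5, ¶6, ¶7, ¶8, and ¶9 in effect.

1, 2, 5, 6, 7, 8, 9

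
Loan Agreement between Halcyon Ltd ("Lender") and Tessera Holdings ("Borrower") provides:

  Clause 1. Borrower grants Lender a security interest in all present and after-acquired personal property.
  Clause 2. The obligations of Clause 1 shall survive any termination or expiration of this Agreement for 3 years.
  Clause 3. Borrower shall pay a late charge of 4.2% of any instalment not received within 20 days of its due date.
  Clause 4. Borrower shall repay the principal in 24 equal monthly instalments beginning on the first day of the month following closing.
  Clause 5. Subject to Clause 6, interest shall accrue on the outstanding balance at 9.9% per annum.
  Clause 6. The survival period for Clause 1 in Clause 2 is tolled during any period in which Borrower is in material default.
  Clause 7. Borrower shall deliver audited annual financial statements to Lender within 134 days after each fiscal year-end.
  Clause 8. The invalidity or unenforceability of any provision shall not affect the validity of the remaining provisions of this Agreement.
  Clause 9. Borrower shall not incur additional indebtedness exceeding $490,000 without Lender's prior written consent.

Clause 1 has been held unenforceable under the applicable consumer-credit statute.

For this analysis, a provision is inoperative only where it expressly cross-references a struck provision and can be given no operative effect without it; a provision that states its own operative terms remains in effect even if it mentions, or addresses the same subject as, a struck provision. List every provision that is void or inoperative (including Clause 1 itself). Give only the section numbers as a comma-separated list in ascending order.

1, 2, 6

Clause 1 is struck. The only function of Clause 2 is the survival period for Clause 1, so it cannot stand once Clause 1 is removed. The whole of Clause 6 is the tolling of the survival period for Clause 1, defined by reference to Clause 2, so Clause 6 cannot stand once Clause 2 is removed. Although Clause 5 refers to Clause 6, its operative terms do not depend on Clause 6, so it remains in effect. Clause 8 is a severability clause and preserves every provision that can still be given independent effect. The provisions still in force are Clause 3, Clause 4, Clause 5, Clause 7, Clause 8, and Clause 9.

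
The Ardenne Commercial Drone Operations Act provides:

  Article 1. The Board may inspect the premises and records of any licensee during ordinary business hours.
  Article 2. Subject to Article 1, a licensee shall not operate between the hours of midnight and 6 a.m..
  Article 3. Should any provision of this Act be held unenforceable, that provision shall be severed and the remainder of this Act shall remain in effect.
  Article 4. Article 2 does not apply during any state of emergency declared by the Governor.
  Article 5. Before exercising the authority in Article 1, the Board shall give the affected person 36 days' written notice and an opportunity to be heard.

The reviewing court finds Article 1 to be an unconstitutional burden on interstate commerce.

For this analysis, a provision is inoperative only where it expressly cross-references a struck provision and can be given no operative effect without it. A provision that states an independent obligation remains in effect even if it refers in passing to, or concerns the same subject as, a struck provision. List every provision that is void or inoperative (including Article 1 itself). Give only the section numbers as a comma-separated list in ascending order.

Article 1 is struck. Article 5 has no operative effect of its own apart from Article 1 and is therefore inoperative. Article 2 mentions Article 1 but its own obligation stands independently of Article 1, so Article 2 is not affected. Article 3 is a severability clause and preserves every provision that can still be given independent effect. The provisions still in force are Article 2, Article 3, and Article 4.

1, 5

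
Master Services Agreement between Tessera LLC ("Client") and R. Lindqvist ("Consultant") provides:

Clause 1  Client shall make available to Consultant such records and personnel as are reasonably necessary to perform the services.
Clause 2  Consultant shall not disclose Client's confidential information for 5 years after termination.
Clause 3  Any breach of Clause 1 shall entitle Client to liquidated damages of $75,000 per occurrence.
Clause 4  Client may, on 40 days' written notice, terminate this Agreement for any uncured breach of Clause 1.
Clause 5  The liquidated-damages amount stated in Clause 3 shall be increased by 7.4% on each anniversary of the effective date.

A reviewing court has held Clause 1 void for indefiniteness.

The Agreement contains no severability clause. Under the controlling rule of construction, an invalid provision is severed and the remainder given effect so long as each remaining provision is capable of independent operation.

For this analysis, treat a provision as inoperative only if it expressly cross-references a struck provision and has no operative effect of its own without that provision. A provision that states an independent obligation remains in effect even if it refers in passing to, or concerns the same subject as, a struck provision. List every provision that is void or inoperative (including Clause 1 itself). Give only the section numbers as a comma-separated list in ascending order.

Clause 1 is struck. The whole of Clause 3 is the liquidated-damages amount, defined by reference to Clause 1, so Clause 3 cannot stand once Clause 1 is removed. Clause 4 merely fixes the termination right for breach of Clause 1; with Clause 1 gone it has nothing to operate on and falls away. Clause 5 has no operative effect of its own apart from Clause 3 and is therefore inoperative. Under the stated default rule, only provisions that cannot operate independently fall away; the rest are enforced. Only Clause 2 remains in effect.

1, 3, 4, 5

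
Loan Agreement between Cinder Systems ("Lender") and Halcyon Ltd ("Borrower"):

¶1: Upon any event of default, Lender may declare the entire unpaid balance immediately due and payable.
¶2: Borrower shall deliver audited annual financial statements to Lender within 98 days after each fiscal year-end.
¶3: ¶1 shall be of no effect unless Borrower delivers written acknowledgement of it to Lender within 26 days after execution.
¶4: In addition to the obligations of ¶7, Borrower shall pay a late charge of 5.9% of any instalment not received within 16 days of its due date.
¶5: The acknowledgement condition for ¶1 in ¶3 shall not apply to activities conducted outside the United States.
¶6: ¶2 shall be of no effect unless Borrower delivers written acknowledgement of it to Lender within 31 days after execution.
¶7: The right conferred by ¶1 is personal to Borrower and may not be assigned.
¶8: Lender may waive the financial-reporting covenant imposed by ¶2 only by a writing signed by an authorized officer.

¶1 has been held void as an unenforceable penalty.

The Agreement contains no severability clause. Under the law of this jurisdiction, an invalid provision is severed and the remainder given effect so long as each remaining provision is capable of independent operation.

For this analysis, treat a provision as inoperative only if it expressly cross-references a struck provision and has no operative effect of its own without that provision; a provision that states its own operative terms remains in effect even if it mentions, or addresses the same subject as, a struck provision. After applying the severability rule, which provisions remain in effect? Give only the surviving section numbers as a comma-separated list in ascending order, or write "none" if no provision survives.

2, 4, 6, 8

¶1 is struck. ¶3 operates only by reference to ¶1, so it falls with ¶1. ¶7 has no operative effect of its own apart from ¶1 and is therefore inoperative. The whole of ¶5 is the carve-out from the acknowledgement condition for ¶1, defined by reference to ¶3, so ¶5 cannot stand once ¶3 is removed. Although ¶4 refers to ¶7, its operative terms do not depend on ¶7, so it remains in effect. With no severability clause, the stated default rule severs what cannot stand and enforces each remaining provision that can operate on its own. That leaves ¶2, ¶4, ¶6, and ¶8 in effect.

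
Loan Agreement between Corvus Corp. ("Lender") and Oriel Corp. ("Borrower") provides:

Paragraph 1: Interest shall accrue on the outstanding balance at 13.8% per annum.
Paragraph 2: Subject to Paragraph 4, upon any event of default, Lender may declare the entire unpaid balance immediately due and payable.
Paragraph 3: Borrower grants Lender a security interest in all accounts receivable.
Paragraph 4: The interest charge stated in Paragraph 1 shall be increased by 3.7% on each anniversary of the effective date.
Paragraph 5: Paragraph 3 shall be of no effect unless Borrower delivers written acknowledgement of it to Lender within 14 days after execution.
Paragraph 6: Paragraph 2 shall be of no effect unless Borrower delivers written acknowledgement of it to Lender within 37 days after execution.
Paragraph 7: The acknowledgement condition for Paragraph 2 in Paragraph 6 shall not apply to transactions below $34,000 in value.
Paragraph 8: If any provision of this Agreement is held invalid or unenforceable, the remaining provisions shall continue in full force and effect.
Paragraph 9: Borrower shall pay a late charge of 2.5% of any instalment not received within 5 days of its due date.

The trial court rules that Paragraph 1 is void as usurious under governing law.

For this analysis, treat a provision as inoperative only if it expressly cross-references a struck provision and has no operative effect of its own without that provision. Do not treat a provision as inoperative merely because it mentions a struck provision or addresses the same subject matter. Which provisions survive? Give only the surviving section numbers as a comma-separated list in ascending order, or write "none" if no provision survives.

Paragraph 1 is struck. The whole of Paragraph 4 is the escalation of the interest charge, defined by reference to Paragraph 1, so Paragraph 4 cannot stand once Paragraph 1 is removed. Although Paragraph 2 refers to Paragraph 4, its operative terms do not depend on Paragraph 4, so it remains in effect. Paragraph 8 is a severability clause and preserves every provision that can still be given independent effect. Paragraph 2, Paragraph 3, Paragraph 5, Paragraph 6, Paragraph 7, Paragraph 8, and Paragraph 9 remain in effect.

2, 3, 5, 6, 7, 8, 9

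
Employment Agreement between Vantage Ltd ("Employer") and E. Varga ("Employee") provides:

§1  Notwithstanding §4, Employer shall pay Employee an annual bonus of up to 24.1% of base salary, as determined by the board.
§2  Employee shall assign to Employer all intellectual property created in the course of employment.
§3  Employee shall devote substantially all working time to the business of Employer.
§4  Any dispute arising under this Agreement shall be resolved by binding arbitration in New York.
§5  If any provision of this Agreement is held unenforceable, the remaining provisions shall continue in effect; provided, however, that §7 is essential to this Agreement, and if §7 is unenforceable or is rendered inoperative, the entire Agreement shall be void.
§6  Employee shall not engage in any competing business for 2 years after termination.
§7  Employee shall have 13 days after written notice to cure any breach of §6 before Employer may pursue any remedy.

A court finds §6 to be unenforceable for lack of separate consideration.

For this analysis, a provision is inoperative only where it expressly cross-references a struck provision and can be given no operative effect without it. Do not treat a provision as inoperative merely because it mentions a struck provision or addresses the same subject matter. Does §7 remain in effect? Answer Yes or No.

No

§6 is struck. §7 has no operative effect of its own apart from §6 and is therefore inoperative. §5 makes §7 an essential term, and §7 has been rendered inoperative by the cascade; under §5, the entire Agreement is therefore void. No provision of the Agreement survives. §7 is among the inoperative provisions, so the answer is no.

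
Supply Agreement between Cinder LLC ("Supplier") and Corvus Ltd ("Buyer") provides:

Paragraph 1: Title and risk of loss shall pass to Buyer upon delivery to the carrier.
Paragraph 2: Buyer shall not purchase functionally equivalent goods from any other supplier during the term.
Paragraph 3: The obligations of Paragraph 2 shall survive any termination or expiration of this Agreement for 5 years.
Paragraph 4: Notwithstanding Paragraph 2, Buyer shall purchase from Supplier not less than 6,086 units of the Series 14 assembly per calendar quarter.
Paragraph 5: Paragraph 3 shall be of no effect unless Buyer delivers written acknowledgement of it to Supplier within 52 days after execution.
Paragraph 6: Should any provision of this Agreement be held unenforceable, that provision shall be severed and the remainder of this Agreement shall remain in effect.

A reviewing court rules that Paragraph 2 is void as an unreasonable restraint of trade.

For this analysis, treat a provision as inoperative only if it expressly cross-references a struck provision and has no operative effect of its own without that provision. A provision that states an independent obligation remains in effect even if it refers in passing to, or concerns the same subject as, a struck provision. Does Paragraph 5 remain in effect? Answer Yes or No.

No

Paragraph 2 is struck. Paragraph 3 operates only by reference to Paragraph 2, so it falls with Paragraph 2. Paragraph 5 merely fixes the acknowledgement condition for Paragraph 3; with Paragraph 3 gone it has nothing to operate on and falls away. Paragraph 4 mentions Paragraph 2 but its own obligation stands independently of Paragraph 2, so Paragraph 4 is not affected. Under the severability clause in Paragraph 6, the remaining provisions continue in force. Paragraph 1, Paragraph 4, and Paragraph 6 remain in effect. Paragraph 5 is among the inoperative provisions, so the answer is no.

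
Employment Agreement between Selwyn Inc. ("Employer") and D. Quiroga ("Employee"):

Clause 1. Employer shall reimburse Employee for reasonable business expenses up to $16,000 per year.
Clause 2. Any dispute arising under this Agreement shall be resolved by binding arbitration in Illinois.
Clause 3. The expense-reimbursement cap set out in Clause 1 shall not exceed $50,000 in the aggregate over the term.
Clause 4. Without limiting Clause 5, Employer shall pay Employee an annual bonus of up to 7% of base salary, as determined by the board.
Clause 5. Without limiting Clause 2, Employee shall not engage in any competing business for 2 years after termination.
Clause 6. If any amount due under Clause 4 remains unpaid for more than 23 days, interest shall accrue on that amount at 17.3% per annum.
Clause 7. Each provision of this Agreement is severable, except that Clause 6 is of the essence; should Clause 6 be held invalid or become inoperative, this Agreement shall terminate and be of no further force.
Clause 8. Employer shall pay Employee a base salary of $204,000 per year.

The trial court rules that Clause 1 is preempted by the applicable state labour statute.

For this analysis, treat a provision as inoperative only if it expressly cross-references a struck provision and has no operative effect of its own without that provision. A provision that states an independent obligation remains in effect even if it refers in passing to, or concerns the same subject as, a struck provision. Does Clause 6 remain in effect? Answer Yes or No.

Clause 1 is struck. Clause 3 operates only by reference to Clause 1, so it falls with Clause 1. Clause 7 makes Clause 6 an essential term, but Clause 6 is unaffected, so the severability proviso in Clause 7 preserves the remaining provisions. The provisions still in force are Clause 2, Clause 4, Clause 5, Clause 6, Clause 7, and Clause 8. Clause 6 is among the surviving provisions, so the answer is yes.

Yes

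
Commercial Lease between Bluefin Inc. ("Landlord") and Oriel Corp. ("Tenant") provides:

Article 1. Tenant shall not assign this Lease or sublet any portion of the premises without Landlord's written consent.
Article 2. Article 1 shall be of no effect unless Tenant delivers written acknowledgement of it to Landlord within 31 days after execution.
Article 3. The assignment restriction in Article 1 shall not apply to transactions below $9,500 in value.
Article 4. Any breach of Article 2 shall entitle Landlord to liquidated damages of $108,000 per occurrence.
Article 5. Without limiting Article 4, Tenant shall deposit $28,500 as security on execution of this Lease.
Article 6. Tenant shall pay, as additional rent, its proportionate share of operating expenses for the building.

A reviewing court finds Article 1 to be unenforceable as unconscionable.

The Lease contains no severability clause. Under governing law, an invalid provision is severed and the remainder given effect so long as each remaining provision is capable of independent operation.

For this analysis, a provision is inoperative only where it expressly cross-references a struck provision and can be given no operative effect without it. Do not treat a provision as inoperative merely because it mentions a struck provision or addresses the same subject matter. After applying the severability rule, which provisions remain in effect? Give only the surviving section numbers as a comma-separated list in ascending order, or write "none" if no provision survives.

5, 6

Article 1 is struck. The only function of Article 2 is the acknowledgement condition for Article 1, so it cannot stand once Article 1 is removed. The whole of Article 3 is the carve-out from the assignment restriction, defined by reference to Article 1, so Article 3 cannot stand once Article 1 is removed. Article 4 does nothing except set the liquidated-damages amount by reference to Article 2; with Article 2 gone it has no independent effect and is inoperative. Although Article 5 refers to Article 4, its operative terms do not depend on Article 4, so it remains in effect. With no severability clause, the stated default rule severs what cannot stand and enforces each remaining provision that can operate on its own. Article 5 and Article 6 remain in effect.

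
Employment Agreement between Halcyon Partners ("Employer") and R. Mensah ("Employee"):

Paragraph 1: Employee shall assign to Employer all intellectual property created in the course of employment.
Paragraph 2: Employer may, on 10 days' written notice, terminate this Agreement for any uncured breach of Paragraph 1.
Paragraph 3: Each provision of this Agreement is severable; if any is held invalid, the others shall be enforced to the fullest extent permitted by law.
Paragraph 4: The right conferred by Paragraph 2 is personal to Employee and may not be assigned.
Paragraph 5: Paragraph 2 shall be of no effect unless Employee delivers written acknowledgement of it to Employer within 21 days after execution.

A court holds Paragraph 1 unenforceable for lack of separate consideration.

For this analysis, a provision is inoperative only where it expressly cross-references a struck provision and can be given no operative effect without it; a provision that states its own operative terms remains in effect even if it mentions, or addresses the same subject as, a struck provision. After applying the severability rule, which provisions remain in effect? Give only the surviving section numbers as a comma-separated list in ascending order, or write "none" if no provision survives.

3

Paragraph 1 is struck. Paragraph 2 merely fixes the termination right for breach of Paragraph 1; with Paragraph 1 gone it has nothing to operate on and falls away. Paragraph 4 merely fixes the non-assignment of Paragraph 2; with Paragraph 2 gone it has nothing to operate on and falls away. The only function of Paragraph 5 is the acknowledgement condition for Paragraph 2, so it cannot stand once Paragraph 2 is removed. Paragraph 3 is a severability clause and preserves every provision that can still be given independent effect. Only Paragraph 3 remains in effect.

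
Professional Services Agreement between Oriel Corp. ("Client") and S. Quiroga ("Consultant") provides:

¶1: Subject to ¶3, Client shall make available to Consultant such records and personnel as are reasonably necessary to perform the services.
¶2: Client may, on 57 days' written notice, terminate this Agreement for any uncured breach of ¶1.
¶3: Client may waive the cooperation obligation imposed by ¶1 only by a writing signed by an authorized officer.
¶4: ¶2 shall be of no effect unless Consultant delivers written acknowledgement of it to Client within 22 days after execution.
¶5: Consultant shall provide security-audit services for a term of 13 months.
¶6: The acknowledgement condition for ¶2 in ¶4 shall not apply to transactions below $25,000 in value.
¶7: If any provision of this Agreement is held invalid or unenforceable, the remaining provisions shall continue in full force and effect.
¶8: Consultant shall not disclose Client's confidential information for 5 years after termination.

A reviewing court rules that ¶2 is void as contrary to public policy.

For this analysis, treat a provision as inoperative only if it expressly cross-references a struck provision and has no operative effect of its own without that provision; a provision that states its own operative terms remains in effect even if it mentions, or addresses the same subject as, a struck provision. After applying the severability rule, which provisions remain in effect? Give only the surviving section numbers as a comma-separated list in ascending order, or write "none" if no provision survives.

1, 3, 5, 7, 8

¶2 is struck. ¶4 has no operative effect of its own apart from ¶2 and is therefore inoperative. ¶6 has no operative effect of its own apart from ¶4 and is therefore inoperative. Under the severability clause in ¶7, the remaining provisions continue in force. That leaves ¶1, ¶3, ¶5, ¶7, and ¶8 in effect.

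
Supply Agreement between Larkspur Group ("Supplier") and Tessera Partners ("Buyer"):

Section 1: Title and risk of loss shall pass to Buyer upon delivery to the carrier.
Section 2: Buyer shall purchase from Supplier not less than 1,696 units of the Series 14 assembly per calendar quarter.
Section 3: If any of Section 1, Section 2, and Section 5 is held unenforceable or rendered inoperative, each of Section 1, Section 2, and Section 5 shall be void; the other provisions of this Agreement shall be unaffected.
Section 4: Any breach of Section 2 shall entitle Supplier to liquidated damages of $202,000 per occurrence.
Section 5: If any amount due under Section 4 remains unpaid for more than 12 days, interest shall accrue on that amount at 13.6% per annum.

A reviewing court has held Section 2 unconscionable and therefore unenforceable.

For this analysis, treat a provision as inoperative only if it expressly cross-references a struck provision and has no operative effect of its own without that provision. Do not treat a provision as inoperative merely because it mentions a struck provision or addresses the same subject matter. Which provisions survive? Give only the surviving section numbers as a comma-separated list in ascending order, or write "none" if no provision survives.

3

Section 2 is struck. Section 4 has no operative effect of its own apart from Section 2 and is therefore inoperative. Section 5 has no operative effect of its own apart from Section 4 and is therefore inoperative. Section 3 declares Section 1, Section 2, and Section 5 mutually dependent; since one of them has fallen, all of them are of no effect. That brings down Section 1 as well. The remainder continues in force under Section 3. Only Section 3 remains in effect.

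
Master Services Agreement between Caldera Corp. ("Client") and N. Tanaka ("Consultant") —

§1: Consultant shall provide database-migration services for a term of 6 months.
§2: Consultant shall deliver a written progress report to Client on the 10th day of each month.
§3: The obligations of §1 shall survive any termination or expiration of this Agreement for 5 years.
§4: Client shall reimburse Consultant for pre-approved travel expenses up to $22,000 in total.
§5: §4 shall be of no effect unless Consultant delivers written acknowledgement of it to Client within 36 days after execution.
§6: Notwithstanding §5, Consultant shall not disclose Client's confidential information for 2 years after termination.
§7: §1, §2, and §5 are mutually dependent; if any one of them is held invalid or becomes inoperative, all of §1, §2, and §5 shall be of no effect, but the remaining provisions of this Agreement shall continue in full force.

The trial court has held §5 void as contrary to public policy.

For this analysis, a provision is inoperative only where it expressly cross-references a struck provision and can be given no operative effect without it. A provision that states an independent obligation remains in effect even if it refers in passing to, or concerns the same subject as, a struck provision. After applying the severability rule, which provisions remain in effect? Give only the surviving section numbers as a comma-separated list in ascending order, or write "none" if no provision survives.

§5 is struck. §6 mentions §5 but its own obligation stands independently of §5, so §6 is not affected. Nothing else in the Agreement is defined by reference to §5. §7 declares §1, §2, and §5 mutually dependent; since one of them has fallen, all of them are of no effect. That brings down §1 and §2 as well. §3 in turn depends solely on a provision now struck and likewise falls. The remainder continues in force under §7. That leaves §4, §6, and §7 in effect.

4, 6, 7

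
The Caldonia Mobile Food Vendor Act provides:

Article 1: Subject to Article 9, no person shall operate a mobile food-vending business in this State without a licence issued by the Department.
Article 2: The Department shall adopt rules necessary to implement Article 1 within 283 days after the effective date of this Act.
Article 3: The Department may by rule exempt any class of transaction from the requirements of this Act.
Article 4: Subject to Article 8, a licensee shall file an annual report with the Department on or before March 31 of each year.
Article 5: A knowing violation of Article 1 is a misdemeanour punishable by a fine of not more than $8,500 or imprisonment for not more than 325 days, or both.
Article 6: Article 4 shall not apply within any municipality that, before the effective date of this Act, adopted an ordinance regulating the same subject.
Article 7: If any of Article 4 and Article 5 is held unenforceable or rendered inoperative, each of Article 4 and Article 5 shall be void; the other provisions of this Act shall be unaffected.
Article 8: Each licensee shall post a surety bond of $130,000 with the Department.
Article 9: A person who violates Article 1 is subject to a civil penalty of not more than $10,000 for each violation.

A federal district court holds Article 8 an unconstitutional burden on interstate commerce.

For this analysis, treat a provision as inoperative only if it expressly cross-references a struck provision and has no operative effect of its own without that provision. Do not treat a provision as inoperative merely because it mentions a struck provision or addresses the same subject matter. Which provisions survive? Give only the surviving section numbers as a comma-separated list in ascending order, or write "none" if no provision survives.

1, 2, 3, 4, 5, 6, 7, 9

Article 8 is struck. Article 4 mentions Article 8 but its own obligation stands independently of Article 8, so Article 4 is not affected. Nothing else in the Act is defined by reference to Article 8. Article 7 ties Article 4 and Article 5 together, but none of those is affected here; the remaining provisions continue in force under Article 7. Article 1, Article 2, Article 3, Article 4, Article 5, Article 6, Article 7, and Article 9 remain in effect.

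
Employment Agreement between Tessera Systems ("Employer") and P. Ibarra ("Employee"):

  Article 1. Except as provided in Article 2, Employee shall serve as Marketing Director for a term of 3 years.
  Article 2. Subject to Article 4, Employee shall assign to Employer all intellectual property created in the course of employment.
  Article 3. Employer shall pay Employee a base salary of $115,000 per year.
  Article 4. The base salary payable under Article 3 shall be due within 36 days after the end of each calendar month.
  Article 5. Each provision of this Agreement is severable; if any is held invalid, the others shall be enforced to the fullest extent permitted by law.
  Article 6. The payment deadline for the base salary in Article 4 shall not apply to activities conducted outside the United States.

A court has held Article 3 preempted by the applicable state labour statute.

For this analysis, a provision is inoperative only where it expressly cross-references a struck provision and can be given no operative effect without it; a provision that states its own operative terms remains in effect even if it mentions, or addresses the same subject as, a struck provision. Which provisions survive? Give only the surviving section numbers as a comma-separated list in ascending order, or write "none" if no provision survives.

1, 2, 5

Article 3 is struck. Article 4 does nothing except set the payment deadline for the base salary by reference to Article 3; with Article 3 gone it has no independent effect and is inoperative. Article 6 does nothing except set the carve-out from the payment deadline for the base salary by reference to Article 4; with Article 4 gone it has no independent effect and is inoperative. Article 2 mentions Article 4 but its own obligation stands independently of Article 4, so Article 2 is not affected. Under the severability clause in Article 5, the remaining provisions continue in force. That leaves Article 1, Article 2, and Article 5 in effect.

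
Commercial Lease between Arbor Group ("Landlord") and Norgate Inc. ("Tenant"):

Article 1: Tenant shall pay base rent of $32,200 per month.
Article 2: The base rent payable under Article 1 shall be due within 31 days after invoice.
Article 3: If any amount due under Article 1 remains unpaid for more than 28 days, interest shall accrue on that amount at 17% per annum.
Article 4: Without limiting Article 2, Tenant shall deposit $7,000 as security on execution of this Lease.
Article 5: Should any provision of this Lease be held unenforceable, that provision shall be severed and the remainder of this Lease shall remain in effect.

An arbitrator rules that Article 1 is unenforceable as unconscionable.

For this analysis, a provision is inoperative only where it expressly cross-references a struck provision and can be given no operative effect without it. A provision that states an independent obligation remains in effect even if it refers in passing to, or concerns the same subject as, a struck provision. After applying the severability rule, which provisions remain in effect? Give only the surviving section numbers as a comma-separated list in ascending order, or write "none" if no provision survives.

Article 1 is struck. Article 2 does nothing except set the payment deadline for the base rent by reference to Article 1; with Article 1 gone it has no independent effect and is inoperative. Article 3 operates only by reference to Article 1, so it falls with Article 1. Article 4 mentions Article 2 but its own obligation stands independently of Article 2, so Article 4 is not affected. Under the severability clause in Article 5, the remaining provisions continue in force. Article 4 and Article 5 remain in effect.

4, 5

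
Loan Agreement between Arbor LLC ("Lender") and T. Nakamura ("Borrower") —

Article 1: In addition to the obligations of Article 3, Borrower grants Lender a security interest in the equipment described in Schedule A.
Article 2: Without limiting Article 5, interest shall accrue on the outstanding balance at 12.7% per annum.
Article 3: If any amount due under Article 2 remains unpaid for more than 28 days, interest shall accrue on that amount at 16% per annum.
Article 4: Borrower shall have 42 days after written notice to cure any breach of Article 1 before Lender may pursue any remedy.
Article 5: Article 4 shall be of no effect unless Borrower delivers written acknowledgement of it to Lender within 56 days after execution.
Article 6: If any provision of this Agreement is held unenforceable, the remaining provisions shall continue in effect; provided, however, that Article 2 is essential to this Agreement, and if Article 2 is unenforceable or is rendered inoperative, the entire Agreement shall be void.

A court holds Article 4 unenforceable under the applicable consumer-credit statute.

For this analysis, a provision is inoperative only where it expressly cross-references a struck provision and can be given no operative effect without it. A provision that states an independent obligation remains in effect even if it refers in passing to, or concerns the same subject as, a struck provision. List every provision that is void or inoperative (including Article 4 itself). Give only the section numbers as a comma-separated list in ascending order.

4, 5

Article 4 is struck. Article 5 operates only by reference to Article 4, so it falls with Article 4. Article 2 mentions Article 5 but its own obligation stands independently of Article 5, so Article 2 is not affected. Article 6 makes Article 2 an essential term, but Article 2 is unaffected, so the severability proviso in Article 6 preserves the remaining provisions. That leaves Article 1, Article 2, Article 3, and Article 6 in effect.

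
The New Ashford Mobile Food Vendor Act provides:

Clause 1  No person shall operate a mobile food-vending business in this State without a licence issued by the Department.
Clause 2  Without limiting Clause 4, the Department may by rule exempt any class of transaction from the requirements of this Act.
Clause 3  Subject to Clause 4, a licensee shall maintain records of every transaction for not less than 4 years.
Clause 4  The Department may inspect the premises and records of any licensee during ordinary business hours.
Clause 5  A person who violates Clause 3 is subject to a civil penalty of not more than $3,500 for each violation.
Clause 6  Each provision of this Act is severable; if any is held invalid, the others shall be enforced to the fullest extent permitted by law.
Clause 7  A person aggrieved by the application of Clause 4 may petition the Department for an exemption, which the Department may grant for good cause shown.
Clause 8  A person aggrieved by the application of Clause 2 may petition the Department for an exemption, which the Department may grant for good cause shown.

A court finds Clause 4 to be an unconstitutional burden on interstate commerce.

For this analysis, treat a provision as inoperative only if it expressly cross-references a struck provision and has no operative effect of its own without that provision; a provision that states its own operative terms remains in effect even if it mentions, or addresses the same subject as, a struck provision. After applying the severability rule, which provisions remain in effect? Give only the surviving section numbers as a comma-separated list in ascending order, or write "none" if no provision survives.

1, 2, 3, 5, 6, 8

Clause 4 is struck. Clause 7 operates only by reference to Clause 4, so it falls with Clause 4. Clause 3 mentions Clause 4 but its own obligation stands independently of Clause 4, so Clause 3 is not affected. Although Clause 2 refers to Clause 4, its operative terms do not depend on Clause 4, so it remains in effect. Clause 6 is a severability clause and preserves every provision that can still be given independent effect. Clause 1, Clause 2, Clause 3, Clause 5, Clause 6, and Clause 8 remain in effect.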